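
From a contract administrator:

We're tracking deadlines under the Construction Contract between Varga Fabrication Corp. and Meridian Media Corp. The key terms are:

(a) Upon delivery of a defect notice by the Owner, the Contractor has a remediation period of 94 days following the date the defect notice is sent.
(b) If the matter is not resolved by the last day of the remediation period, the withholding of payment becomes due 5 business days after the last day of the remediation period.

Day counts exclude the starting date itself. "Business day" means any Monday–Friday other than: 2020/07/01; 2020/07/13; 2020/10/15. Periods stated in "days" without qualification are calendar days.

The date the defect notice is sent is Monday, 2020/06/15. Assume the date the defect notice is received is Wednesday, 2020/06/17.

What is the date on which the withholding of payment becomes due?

The last day of the remediation period: 94 calendar days after 2020/06/15 is 2020/09/17.
The date on which the withholding of payment becomes due: counting 5 business days from Thursday, 2020/09/17 (Sep 18, Sep 21, Sep 22, Sep 23, Sep 24, skipping weekends) reaches Thursday, 2020/09/24.

2020/09/24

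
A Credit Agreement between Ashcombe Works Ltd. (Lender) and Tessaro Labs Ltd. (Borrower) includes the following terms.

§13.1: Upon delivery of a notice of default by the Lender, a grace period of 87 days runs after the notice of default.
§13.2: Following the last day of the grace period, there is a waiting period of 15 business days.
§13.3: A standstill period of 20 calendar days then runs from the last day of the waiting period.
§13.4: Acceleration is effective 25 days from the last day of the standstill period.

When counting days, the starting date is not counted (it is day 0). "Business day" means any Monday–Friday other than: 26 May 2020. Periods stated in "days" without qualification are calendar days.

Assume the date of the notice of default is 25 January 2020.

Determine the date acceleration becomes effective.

The last day of the grace period: 25 January 2020 + 87 days = 21 April 2020.
The last day of the waiting period: counting 15 business days from Tuesday, 21 April 2020 (Apr 22, Apr 23, Apr 24, Apr 27, …, May 8, May 11, May 12, skipping weekends) reaches Tuesday, 12 May 2020.
The last day of the standstill period: 20 calendar days after 12 May 2020 is 1 June 2020.
The date acceleration becomes effective: 25 calendar days after 1 June 2020 is 26 June 2020.

26 June 2020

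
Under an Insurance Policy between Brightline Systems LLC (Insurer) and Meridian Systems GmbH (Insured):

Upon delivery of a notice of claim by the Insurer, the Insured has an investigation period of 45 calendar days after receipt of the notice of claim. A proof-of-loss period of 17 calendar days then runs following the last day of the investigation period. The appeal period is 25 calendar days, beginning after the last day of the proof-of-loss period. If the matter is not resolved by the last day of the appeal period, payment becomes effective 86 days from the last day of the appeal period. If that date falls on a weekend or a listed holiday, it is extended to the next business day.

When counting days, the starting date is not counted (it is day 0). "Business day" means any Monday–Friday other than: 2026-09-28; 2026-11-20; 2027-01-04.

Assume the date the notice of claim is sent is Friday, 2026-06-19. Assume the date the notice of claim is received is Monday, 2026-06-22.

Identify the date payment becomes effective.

2026-12-14

The last day of the investigation period: 2026-06-22 + 45 days = 2026-08-06.
The last day of the proof-of-loss period: 17 calendar days after 2026-08-06 is 2026-08-23.
The last day of the appeal period: 25 calendar days after 2026-08-23 is 2026-09-17.
Adding 86 calendar days to 2026-09-17 gives 2026-12-12, which is the date payment becomes effective. That falls on a Saturday, so it rolls to the next business day, Monday, 2026-12-14.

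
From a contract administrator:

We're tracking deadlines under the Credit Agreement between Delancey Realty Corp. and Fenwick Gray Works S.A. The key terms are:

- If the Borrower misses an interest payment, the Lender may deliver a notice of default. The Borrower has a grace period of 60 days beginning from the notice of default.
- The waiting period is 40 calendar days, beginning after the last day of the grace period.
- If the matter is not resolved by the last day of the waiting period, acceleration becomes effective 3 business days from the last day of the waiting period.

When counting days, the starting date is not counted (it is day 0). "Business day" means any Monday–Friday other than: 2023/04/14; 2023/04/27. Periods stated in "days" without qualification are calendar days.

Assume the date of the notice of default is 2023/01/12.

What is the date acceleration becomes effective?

2023/04/26

The last day of the grace period: 2023/01/12 + 60 days = 2023/03/13.
The last day of the waiting period: 40 calendar days after 2023/03/13 is 2023/04/22.
The date acceleration becomes effective: 3 business days after Saturday, 2023/04/22, skipping weekends — Apr 24, Apr 25, Apr 26 — lands on Wednesday, 2023/04/26.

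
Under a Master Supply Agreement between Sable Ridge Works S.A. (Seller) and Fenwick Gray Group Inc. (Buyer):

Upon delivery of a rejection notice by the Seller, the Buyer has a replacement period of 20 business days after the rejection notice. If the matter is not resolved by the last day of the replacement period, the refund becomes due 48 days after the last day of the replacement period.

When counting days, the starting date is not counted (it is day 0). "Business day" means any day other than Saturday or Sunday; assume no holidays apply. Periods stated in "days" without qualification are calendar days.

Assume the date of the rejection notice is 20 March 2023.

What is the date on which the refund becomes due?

4 June 2023

From Monday, 20 March 2023, 20 business days (Mar 21, Mar 22, Mar 23, Mar 24, …, Apr 13, Apr 14, Apr 17, skipping weekends) brings us to Monday, 17 April 2023, which is the last day of the replacement period.
The date on which the refund becomes due: 17 April 2023 + 48 days = 4 June 2023.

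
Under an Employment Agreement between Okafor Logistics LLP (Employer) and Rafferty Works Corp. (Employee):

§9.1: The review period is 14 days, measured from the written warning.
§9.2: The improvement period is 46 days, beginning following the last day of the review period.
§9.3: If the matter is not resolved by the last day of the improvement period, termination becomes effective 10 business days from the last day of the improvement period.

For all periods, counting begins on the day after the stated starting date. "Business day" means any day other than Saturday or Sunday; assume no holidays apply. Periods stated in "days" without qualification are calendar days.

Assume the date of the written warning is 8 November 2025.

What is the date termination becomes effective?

The last day of the review period: 8 November 2025 + 14 days = 22 November 2025.
The last day of the improvement period: 22 November 2025 + 46 days = 7 January 2026.
From Wednesday, 7 January 2026, 10 business days (Jan 8, Jan 9, Jan 12, Jan 13, Jan 14, Jan 15, Jan 16, Jan 19, Jan 20, Jan 21, skipping weekends) brings us to Wednesday, 21 January 2026, which is the date termination becomes effective.

21 January 2026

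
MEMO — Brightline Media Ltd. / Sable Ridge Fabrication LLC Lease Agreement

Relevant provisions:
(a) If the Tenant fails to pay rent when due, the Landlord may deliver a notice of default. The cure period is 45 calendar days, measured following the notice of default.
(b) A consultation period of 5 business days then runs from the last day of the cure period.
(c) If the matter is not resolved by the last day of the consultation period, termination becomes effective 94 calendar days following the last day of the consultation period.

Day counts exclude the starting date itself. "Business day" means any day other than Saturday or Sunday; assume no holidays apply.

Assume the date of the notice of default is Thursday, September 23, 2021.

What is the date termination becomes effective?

The last day of the cure period: 45 calendar days after September 23, 2021 is November 7, 2021.
The last day of the consultation period: 5 business days after Sunday, November 7, 2021, skipping weekends — Nov 8, Nov 9, Nov 10, Nov 11, Nov 12 — lands on Friday, November 12, 2021.
Adding 94 calendar days to November 12, 2021 gives February 14, 2022, which is the date termination becomes effective.

February 14, 2022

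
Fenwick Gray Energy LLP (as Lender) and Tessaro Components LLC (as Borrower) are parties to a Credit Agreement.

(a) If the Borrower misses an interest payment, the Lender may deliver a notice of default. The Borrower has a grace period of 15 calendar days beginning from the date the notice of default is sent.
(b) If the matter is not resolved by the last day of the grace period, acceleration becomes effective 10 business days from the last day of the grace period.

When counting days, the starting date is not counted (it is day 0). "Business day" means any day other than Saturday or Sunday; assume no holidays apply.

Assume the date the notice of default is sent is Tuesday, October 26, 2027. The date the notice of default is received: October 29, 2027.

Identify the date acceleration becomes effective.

November 24, 2027

The last day of the grace period: October 26, 2027 + 15 days = November 10, 2027.
The date acceleration becomes effective: 10 business days after Wednesday, November 10, 2027, skipping weekends — Nov 11, Nov 12, Nov 15, Nov 16, Nov 17, Nov 18, Nov 19, Nov 22, Nov 23, Nov 24 — lands on Wednesday, November 24, 2027.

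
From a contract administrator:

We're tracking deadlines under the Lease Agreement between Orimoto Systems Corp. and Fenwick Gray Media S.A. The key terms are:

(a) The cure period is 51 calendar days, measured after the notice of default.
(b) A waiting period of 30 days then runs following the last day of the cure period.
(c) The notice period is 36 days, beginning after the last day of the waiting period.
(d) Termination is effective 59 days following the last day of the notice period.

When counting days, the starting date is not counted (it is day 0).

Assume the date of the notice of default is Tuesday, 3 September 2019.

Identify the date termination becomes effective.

The last day of the cure period: 51 calendar days after 3 September 2019 is 24 October 2019.
The last day of the waiting period: 30 calendar days after 24 October 2019 is 23 November 2019.
The last day of the notice period: 23 November 2019 + 36 days = 29 December 2019.
The date termination becomes effective: 29 December 2019 + 59 days = 26 February 2020.

26 February 2020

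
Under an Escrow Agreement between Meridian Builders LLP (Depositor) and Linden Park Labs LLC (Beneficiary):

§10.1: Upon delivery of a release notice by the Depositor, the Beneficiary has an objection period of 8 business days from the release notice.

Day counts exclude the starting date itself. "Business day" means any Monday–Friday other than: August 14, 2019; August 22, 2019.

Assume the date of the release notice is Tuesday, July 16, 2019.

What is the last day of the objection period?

July 26, 2019

The last day of the objection period: counting 8 business days from Tuesday, July 16, 2019 (Jul 17, Jul 18, Jul 19, Jul 22, Jul 23, Jul 24, Jul 25, Jul 26, skipping weekends) reaches Friday, July 26, 2019.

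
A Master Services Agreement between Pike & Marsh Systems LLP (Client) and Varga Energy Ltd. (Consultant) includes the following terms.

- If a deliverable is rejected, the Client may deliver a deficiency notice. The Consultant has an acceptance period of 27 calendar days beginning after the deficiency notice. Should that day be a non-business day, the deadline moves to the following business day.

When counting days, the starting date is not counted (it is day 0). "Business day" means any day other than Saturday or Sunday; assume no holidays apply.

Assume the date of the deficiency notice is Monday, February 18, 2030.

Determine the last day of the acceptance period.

March 18, 2030

The last day of the acceptance period: 27 calendar days after February 18, 2030 is March 17, 2030. That falls on a Sunday, so it rolls to the next business day, Monday, March 18, 2030.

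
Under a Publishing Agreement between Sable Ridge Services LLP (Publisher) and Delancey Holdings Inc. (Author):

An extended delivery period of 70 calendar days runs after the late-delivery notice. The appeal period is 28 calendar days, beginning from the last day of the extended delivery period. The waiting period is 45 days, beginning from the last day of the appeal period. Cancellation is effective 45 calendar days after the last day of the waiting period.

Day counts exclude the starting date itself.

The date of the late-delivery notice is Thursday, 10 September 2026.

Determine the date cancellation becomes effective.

17 March 2027

Adding 70 calendar days to 10 September 2026 gives 19 November 2026, which is the last day of the extended delivery period.
The last day of the appeal period: 19 November 2026 + 28 days = 17 December 2026.
The last day of the waiting period: 45 calendar days after 17 December 2026 is 31 January 2027.
Adding 45 calendar days to 31 January 2027 gives 17 March 2027, which is the date cancellation becomes effective.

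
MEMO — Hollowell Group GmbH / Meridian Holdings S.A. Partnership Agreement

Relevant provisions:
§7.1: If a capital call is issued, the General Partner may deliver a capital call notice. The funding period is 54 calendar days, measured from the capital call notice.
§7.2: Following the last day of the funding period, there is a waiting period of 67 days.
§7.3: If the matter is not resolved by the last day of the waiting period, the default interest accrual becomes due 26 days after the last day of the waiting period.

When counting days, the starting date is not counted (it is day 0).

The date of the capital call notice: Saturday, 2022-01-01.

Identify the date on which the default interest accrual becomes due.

2022-05-28

The last day of the funding period: 2022-01-01 + 54 days = 2022-02-24.
Adding 67 calendar days to 2022-02-24 gives 2022-05-02, which is the last day of the waiting period.
The date on which the default interest accrual becomes due: 26 calendar days after 2022-05-02 is 2022-05-28.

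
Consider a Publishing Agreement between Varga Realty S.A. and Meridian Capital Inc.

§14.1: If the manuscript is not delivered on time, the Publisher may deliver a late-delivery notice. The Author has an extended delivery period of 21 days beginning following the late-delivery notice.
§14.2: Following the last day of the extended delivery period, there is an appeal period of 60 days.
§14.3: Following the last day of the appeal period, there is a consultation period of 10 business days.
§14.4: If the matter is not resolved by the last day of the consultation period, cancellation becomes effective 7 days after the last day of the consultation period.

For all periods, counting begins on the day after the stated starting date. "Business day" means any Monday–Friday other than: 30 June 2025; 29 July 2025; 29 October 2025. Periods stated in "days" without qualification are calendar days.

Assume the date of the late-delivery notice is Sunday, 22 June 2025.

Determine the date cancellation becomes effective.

2 October 2025

The last day of the extended delivery period: 21 calendar days after 22 June 2025 is 13 July 2025.
The last day of the appeal period: 60 calendar days after 13 July 2025 is 11 September 2025.
The last day of the consultation period: counting 10 business days from Thursday, 11 September 2025 (Sep 12, Sep 15, Sep 16, Sep 17, Sep 18, Sep 19, Sep 22, Sep 23, Sep 24, Sep 25, skipping weekends) reaches Thursday, 25 September 2025.
The date cancellation becomes effective: 7 calendar days after 25 September 2025 is 2 October 2025.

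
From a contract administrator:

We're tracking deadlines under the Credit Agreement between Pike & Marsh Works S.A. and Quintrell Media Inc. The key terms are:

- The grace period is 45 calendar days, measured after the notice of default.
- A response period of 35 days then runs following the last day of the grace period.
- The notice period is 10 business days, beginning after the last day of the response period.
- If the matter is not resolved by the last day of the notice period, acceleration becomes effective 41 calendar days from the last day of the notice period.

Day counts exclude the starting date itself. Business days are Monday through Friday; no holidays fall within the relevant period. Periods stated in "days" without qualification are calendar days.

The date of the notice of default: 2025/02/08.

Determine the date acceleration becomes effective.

Adding 45 calendar days to 2025/02/08 gives 2025/03/25, which is the last day of the grace period.
Adding 35 calendar days to 2025/03/25 gives 2025/04/29, which is the last day of the response period.
The last day of the notice period: 10 business days after Tuesday, 2025/04/29, skipping weekends — Apr 30, May 1, May 2, May 5, May 6, May 7, May 8, May 9, May 12, May 13 — lands on Tuesday, 2025/05/13.
The date acceleration becomes effective: 2025/05/13 + 41 days = 2025/06/23.

2025/06/23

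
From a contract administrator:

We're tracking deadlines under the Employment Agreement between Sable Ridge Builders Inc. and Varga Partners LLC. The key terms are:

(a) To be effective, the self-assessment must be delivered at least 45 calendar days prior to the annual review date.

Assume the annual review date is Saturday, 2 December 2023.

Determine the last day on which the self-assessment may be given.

2 December 2023 minus 45 days is 18 October 2023.

18 October 2023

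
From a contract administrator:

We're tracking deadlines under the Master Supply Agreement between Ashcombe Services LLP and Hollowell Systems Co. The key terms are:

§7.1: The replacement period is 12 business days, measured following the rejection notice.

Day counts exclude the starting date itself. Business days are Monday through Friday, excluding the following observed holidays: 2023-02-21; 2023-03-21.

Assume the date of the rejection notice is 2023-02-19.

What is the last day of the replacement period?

2023-03-08

From Sunday, 2023-02-19, 12 business days (Feb 20, Feb 22, Feb 23, Feb 24, …, Mar 6, Mar 7, Mar 8, skipping weekends and the listed holiday on Feb 21) brings us to Wednesday, 2023-03-08, which is the last day of the replacement period.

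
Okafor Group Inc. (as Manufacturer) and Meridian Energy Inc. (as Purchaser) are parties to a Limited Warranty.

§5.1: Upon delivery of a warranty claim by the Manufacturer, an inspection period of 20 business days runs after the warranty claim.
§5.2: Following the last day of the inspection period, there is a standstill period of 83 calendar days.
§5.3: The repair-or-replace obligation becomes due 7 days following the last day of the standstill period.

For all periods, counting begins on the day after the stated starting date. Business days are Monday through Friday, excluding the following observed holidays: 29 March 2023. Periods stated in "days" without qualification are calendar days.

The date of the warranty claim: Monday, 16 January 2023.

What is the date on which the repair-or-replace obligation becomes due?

14 May 2023

The last day of the inspection period: 20 business days after Monday, 16 January 2023, skipping weekends — Jan 17, Jan 18, Jan 19, Jan 20, …, Feb 9, Feb 10, Feb 13 — lands on Monday, 13 February 2023.
Adding 83 calendar days to 13 February 2023 gives 7 May 2023, which is the last day of the standstill period.
Adding 7 calendar days to 7 May 2023 gives 14 May 2023, which is the date on which the repair-or-replace obligation becomes due.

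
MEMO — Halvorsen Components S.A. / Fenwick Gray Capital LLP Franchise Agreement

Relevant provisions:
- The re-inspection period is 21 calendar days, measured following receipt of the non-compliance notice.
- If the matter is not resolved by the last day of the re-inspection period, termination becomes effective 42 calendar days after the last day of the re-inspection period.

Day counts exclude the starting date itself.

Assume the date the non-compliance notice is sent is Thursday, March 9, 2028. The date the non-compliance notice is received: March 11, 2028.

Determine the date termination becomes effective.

The last day of the re-inspection period: 21 calendar days after March 11, 2028 is April 1, 2028.
Adding 42 calendar days to April 1, 2028 gives May 13, 2028, which is the date termination becomes effective.

May 13, 2028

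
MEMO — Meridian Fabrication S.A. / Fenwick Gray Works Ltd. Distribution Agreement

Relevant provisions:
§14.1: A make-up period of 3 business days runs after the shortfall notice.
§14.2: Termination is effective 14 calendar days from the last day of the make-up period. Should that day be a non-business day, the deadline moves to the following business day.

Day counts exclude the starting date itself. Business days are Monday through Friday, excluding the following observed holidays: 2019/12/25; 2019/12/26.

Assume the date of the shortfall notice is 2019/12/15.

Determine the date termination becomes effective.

2020/01/01

From Sunday, 2019/12/15, 3 business days (Dec 16, Dec 17, Dec 18, skipping weekends) brings us to Wednesday, 2019/12/18, which is the last day of the make-up period.
Adding 14 calendar days to 2019/12/18 gives 2020/01/01, which is the date termination becomes effective. 2020/01/01 is a Wednesday and is not a listed holiday, so no roll-forward applies.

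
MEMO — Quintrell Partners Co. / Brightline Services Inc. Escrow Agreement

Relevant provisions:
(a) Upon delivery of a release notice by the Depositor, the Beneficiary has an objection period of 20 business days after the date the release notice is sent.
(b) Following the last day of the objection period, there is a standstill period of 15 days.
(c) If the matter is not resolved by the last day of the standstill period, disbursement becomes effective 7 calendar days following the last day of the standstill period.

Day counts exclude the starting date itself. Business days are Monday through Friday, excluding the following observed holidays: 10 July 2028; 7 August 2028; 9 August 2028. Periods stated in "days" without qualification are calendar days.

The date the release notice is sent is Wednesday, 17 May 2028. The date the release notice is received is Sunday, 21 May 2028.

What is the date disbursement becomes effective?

6 July 2028

The last day of the objection period: 20 business days after Wednesday, 17 May 2028, skipping weekends — May 18, May 19, May 22, May 23, …, Jun 12, Jun 13, Jun 14 — lands on Wednesday, 14 June 2028.
Adding 15 calendar days to 14 June 2028 gives 29 June 2028, which is the last day of the standstill period.
The date disbursement becomes effective: 29 June 2028 + 7 days = 6 July 2028.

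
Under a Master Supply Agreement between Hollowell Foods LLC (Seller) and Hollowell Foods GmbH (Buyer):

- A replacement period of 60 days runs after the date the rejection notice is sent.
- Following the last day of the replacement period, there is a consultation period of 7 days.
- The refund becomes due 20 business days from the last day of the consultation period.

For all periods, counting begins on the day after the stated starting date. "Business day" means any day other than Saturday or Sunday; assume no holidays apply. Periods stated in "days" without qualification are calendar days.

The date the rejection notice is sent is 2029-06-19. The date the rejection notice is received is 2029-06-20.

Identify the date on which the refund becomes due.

The last day of the replacement period: 2029-06-19 + 60 days = 2029-08-18.
The last day of the consultation period: 2029-08-18 + 7 days = 2029-08-25.
The date on which the refund becomes due: 20 business days after Saturday, 2029-08-25, skipping weekends — Aug 27, Aug 28, Aug 29, Aug 30, …, Sep 19, Sep 20, Sep 21 — lands on Friday, 2029-09-21.

2029-09-21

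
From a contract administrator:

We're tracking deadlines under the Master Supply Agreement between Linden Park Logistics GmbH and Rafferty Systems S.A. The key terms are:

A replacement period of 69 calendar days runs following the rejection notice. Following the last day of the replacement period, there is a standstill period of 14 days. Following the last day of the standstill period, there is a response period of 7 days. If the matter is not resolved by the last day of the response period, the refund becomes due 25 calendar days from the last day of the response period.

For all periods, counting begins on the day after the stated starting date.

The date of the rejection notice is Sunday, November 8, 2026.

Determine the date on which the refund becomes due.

Adding 69 calendar days to November 8, 2026 gives January 16, 2027, which is the last day of the replacement period.
The last day of the standstill period: January 16, 2027 + 14 days = January 30, 2027.
Adding 7 calendar days to January 30, 2027 gives February 6, 2027, which is the last day of the response period.
Adding 25 calendar days to February 6, 2027 gives March 3, 2027, which is the date on which the refund becomes due.

March 3, 2027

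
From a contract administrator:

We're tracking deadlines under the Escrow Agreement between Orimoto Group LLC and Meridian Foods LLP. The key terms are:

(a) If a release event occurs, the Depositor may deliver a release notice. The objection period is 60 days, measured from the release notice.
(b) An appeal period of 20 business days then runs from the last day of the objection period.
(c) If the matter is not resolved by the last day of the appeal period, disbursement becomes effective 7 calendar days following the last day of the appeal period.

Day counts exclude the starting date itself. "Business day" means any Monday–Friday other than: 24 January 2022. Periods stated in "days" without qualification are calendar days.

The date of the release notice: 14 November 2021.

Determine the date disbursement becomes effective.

18 February 2022

The last day of the objection period: 14 November 2021 + 60 days = 13 January 2022.
From Thursday, 13 January 2022, 20 business days (Jan 14, Jan 17, Jan 18, Jan 19, …, Feb 9, Feb 10, Feb 11, skipping weekends and the listed holiday on Jan 24) brings us to Friday, 11 February 2022, which is the last day of the appeal period.
The date disbursement becomes effective: 7 calendar days after 11 February 2022 is 18 February 2022.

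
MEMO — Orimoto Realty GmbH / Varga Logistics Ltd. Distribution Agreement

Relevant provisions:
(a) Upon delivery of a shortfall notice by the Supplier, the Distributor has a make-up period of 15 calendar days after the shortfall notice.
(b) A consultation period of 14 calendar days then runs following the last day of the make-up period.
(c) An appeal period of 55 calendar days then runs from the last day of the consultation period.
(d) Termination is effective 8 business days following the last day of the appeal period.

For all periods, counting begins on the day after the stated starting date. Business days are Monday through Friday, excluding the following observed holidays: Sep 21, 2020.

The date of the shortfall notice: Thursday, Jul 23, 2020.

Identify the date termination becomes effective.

The last day of the make-up period: Jul 23, 2020 + 15 days = Aug 7, 2020.
The last day of the consultation period: Aug 7, 2020 + 14 days = Aug 21, 2020.
Adding 55 calendar days to Aug 21, 2020 gives Oct 15, 2020, which is the last day of the appeal period.
The date termination becomes effective: counting 8 business days from Thursday, Oct 15, 2020 (Oct 16, Oct 19, Oct 20, Oct 21, Oct 22, Oct 23, Oct 26, Oct 27, skipping weekends) reaches Tuesday, Oct 27, 2020.

Oct 27, 2020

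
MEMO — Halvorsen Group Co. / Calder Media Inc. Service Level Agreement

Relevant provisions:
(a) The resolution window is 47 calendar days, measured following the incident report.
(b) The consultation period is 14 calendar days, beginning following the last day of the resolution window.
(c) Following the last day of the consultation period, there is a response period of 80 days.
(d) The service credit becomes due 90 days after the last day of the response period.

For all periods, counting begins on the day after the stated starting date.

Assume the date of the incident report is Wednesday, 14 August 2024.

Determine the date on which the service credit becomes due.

2 April 2025

The last day of the resolution window: 14 August 2024 + 47 days = 30 September 2024.
Adding 14 calendar days to 30 September 2024 gives 14 October 2024, which is the last day of the consultation period.
The last day of the response period: 14 October 2024 + 80 days = 2 January 2025.
The date on which the service credit becomes due: 90 calendar days after 2 January 2025 is 2 April 2025.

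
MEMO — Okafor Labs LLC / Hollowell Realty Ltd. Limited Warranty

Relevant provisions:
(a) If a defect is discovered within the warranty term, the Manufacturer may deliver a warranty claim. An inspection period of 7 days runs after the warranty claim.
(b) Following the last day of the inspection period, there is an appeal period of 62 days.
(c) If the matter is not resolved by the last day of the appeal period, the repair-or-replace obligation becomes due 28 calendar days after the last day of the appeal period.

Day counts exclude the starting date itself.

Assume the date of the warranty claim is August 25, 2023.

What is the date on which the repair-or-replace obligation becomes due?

November 30, 2023

The last day of the inspection period: 7 calendar days after August 25, 2023 is September 1, 2023.
Adding 62 calendar days to September 1, 2023 gives November 2, 2023, which is the last day of the appeal period.
The date on which the repair-or-replace obligation becomes due: 28 calendar days after November 2, 2023 is November 30, 2023.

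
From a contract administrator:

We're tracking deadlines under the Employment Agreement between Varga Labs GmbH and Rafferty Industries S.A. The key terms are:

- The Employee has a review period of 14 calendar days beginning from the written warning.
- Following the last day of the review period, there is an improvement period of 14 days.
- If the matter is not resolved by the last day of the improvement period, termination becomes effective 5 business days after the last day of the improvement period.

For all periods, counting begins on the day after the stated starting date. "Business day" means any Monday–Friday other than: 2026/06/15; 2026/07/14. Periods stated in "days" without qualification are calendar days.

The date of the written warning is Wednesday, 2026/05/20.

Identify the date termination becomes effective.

The last day of the review period: 2026/05/20 + 14 days = 2026/06/03.
The last day of the improvement period: 2026/06/03 + 14 days = 2026/06/17.
The date termination becomes effective: 5 business days after Wednesday, 2026/06/17, skipping weekends — Jun 18, Jun 19, Jun 22, Jun 23, Jun 24 — lands on Wednesday, 2026/06/24.

2026/06/24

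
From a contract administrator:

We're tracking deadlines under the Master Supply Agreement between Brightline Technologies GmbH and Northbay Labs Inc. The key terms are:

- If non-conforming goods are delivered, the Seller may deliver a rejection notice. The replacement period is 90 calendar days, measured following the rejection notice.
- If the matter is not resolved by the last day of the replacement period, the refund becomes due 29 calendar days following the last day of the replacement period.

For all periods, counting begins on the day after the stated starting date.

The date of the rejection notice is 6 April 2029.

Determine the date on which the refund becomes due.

3 August 2029

The last day of the replacement period: 6 April 2029 + 90 days = 5 July 2029.
The date on which the refund becomes due: 5 July 2029 + 29 days = 3 August 2029.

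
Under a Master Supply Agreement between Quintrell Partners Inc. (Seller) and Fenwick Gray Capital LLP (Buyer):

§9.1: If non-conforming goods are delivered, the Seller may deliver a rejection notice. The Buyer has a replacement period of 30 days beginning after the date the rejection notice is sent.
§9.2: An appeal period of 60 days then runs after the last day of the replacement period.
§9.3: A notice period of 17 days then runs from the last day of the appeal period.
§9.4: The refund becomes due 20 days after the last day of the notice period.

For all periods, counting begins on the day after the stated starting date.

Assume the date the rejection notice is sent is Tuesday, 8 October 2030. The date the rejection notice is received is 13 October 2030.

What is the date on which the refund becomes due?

The last day of the replacement period: 30 calendar days after 8 October 2030 is 7 November 2030.
The last day of the appeal period: 7 November 2030 + 60 days = 6 January 2031.
Adding 17 calendar days to 6 January 2031 gives 23 January 2031, which is the last day of the notice period.
The date on which the refund becomes due: 23 January 2031 + 20 days = 12 February 2031.

12 February 2031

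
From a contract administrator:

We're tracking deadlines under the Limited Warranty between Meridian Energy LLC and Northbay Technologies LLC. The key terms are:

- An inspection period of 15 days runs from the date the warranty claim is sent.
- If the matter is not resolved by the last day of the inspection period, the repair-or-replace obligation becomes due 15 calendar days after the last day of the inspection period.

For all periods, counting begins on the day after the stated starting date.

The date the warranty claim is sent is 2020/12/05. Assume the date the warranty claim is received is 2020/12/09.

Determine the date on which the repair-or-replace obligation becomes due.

2021/01/04

The last day of the inspection period: 2020/12/05 + 15 days = 2020/12/20.
Adding 15 calendar days to 2020/12/20 gives 2021/01/04, which is the date on which the repair-or-replace obligation becomes due.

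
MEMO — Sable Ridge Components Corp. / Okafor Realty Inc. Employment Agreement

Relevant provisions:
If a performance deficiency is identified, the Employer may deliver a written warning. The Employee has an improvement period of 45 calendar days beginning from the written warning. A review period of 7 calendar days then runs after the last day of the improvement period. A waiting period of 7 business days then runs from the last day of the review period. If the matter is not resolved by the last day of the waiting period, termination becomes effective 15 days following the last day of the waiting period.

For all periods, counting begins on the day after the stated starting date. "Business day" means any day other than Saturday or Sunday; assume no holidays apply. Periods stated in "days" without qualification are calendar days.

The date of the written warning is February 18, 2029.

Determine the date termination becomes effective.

May 5, 2029

The last day of the improvement period: February 18, 2029 + 45 days = April 4, 2029.
The last day of the review period: April 4, 2029 + 7 days = April 11, 2029.
The last day of the waiting period: counting 7 business days from Wednesday, April 11, 2029 (Apr 12, Apr 13, Apr 16, Apr 17, Apr 18, Apr 19, Apr 20, skipping weekends) reaches Friday, April 20, 2029.
The date termination becomes effective: April 20, 2029 + 15 days = May 5, 2029.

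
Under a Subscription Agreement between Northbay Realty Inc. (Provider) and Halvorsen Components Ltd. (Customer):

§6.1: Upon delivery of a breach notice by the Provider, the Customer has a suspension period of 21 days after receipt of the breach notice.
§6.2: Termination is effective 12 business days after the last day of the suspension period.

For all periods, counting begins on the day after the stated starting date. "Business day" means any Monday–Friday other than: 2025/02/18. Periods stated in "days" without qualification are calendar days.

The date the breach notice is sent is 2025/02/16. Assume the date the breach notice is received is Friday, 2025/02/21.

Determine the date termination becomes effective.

2025/04/01

Adding 21 calendar days to 2025/02/21 gives 2025/03/14, which is the last day of the suspension period.
From Friday, 2025/03/14, 12 business days (Mar 17, Mar 18, Mar 19, Mar 20, …, Mar 28, Mar 31, Apr 1, skipping weekends) brings us to Tuesday, 2025/04/01, which is the date termination becomes effective.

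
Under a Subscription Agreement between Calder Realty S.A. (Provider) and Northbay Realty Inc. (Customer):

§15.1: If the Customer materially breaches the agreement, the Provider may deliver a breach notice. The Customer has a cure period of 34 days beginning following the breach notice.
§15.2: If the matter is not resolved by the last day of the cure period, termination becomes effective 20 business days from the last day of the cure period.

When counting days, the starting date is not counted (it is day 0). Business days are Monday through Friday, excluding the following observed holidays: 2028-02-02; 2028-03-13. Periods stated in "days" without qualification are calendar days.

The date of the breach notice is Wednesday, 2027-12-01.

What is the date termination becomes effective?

2028-02-01

The last day of the cure period: 2027-12-01 + 34 days = 2028-01-04.
From Tuesday, 2028-01-04, 20 business days (Jan 5, Jan 6, Jan 7, Jan 10, …, Jan 28, Jan 31, Feb 1, skipping weekends) brings us to Tuesday, 2028-02-01, which is the date termination becomes effective.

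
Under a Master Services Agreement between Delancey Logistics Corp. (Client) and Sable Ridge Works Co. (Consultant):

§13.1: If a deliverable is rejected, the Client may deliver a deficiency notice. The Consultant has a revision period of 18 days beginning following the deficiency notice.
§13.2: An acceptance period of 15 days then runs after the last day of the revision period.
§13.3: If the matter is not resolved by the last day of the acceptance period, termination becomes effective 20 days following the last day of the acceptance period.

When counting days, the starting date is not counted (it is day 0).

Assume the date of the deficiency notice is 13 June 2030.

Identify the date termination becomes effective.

The last day of the revision period: 18 calendar days after 13 June 2030 is 1 July 2030.
Adding 15 calendar days to 1 July 2030 gives 16 July 2030, which is the last day of the acceptance period.
Adding 20 calendar days to 16 July 2030 gives 5 August 2030, which is the date termination becomes effective.

5 August 2030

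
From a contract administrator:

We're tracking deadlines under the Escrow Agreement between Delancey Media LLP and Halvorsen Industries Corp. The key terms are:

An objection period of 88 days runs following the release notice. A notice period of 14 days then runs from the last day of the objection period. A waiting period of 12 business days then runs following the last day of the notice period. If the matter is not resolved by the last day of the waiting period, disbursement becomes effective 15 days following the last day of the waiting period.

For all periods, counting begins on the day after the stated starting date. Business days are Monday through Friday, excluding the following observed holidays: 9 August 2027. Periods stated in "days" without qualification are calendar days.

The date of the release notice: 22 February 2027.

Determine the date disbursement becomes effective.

7 July 2027

Adding 88 calendar days to 22 February 2027 gives 21 May 2027, which is the last day of the objection period.
The last day of the notice period: 21 May 2027 + 14 days = 4 June 2027.
From Friday, 4 June 2027, 12 business days (Jun 7, Jun 8, Jun 9, Jun 10, …, Jun 18, Jun 21, Jun 22, skipping weekends) brings us to Tuesday, 22 June 2027, which is the last day of the waiting period.
The date disbursement becomes effective: 15 calendar days after 22 June 2027 is 7 July 2027.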